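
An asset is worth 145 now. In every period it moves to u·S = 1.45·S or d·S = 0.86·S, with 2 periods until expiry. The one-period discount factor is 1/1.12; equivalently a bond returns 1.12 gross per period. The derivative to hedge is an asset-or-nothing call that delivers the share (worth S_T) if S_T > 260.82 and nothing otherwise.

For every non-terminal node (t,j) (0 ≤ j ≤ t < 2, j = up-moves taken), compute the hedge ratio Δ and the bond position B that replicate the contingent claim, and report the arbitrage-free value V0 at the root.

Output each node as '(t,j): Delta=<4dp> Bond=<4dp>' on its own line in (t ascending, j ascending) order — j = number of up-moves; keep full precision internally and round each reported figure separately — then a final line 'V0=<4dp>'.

Under the risk-neutral measure, an up-move has probability p* = (R−d)/(u−d) = 0.4407 and values discount at R = 1.12.
Payoff layer (t=2): V(2,0)=0.0000, V(2,1)=0.0000, V(2,2)=304.8625
(1,0): S=124.7000. Δ = (V_up−V_dn)/(S_up−S_dn) = (0.0000−0.0000)/(180.8150−107.2420) = 0.0000. V = [p*·0.0000 + (1−p*)·0.0000]/1.12 = 0.0000. B = V − Δ·S = 0.0000.
(1,1): S=210.2500. Δ = (V_up−V_dn)/(S_up−S_dn) = (304.8625−0.0000)/(304.8625−180.8150) = 2.4576. V = [p*·304.8625 + (1−p*)·0.0000]/1.12 = 119.9520. B = V − Δ·S = -396.7641.
(0,0): S=145.0000. Δ = (V_up−V_dn)/(S_up−S_dn) = (119.9520−0.0000)/(210.2500−124.7000) = 1.4021. V = [p*·119.9520 + (1−p*)·0.0000]/1.12 = 47.1966. B = V − Δ·S = -156.1118.
Each (Δ,B) replicates both successor values, so the strategy is self-financing and V0 is arbitrage-free.

(0,0): Delta=1.4021 Bond=-156.1118
(1,0): Delta=0.0000 Bond=0.0000
(1,1): Delta=2.4576 Bond=-396.7641
V0=47.1966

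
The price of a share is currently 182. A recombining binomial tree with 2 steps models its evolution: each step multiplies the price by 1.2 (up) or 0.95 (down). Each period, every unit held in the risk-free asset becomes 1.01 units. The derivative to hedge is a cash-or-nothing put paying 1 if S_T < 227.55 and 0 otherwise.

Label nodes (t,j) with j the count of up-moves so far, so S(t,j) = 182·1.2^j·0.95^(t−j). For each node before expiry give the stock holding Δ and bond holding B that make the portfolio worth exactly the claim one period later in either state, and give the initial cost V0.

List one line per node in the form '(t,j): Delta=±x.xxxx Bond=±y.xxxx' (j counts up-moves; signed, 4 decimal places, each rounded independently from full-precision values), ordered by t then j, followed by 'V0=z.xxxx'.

(0,0): Delta=-0.0052 Bond=1.8743
(1,0): Delta=0.0000 Bond=0.9901
(1,1): Delta=-0.0183 Bond=4.7525
V0=0.9238

No-arbitrage ⇒ martingale measure with p* = (R−d)/(u−d) = 0.2400.
Terminal payoffs: V(2,0)=1.0000, V(2,1)=1.0000, V(2,2)=0.0000
  t=1,j=0: stock 172.9000 → up 207.4800 (V=1.0000), down 164.2550 (V=1.0000). Price 0.9901; hedge Δ=0.0000, bond B=0.9901.
  t=1,j=1: stock 218.4000 → up 262.0800 (V=0.0000), down 207.4800 (V=1.0000). Price 0.7525; hedge Δ=-0.0183, bond B=4.7525.
  t=0,j=0: stock 182.0000 → up 218.4000 (V=0.7525), down 172.9000 (V=0.9901). Price 0.9238; hedge Δ=-0.0052, bond B=1.8743.
The time-0 hedge costs 0.9238, which is the no-arbitrage price.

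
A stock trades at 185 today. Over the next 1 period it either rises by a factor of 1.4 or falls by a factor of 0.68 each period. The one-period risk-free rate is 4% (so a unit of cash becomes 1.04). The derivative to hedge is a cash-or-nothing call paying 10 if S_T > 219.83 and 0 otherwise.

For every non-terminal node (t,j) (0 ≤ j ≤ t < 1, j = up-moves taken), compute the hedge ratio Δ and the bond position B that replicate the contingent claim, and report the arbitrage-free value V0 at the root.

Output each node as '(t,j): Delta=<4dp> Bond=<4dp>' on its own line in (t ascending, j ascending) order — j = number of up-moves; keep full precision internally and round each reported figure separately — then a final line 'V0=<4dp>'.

(0,0): Delta=0.0751 Bond=-9.0812
V0=4.8077

Risk-neutral probability p* = (R−d)/(u−d) = (1.04−0.68)/(1.4−0.68) = 0.5000.
At expiry t=1: V(1,0)=0.0000, V(1,1)=10.0000
(0,0): S=185.0000. Δ = (V_up−V_dn)/(S_up−S_dn) = (10.0000−0.0000)/(259.0000−125.8000) = 0.0751. V = [p*·10.0000 + (1−p*)·0.0000]/1.04 = 4.8077. B = V − Δ·S = -9.0812.
The time-0 hedge costs 4.8077, which is the no-arbitrage price.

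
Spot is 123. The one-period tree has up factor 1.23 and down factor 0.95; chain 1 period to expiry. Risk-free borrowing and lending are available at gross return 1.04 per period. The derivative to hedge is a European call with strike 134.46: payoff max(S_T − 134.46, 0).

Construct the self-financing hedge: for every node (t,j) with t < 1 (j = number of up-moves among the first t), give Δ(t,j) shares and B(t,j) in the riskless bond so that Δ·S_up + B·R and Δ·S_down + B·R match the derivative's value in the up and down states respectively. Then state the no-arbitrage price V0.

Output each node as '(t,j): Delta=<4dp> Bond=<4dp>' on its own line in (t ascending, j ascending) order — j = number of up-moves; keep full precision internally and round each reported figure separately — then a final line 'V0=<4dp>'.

The replicating-portfolio and risk-neutral prices coincide; use p* = (1.04−0.95)/(1.23−0.95) = 0.3214 for the latter.
Terminal values V(1,·): V(1,0)=0.0000, V(1,1)=16.8300
(0,0): S=123.0000. Δ = (V_up−V_dn)/(S_up−S_dn) = (16.8300−0.0000)/(151.2900−116.8500) = 0.4887. V = [p*·16.8300 + (1−p*)·0.0000]/1.04 = 5.2016. B = V − Δ·S = -54.9056.
Self-financing check: at every node Δ·S+B equals the discounted successor values.

(0,0): Delta=0.4887 Bond=-54.9056
V0=5.2016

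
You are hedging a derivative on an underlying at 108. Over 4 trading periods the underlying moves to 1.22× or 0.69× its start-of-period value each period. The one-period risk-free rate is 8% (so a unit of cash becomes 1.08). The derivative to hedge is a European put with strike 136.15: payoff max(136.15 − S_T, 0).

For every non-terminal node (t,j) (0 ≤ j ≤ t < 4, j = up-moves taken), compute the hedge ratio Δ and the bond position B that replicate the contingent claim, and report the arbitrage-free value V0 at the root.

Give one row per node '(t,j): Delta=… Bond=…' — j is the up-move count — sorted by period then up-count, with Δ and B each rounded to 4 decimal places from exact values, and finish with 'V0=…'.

(0,0): Delta=-0.4303 Bond=60.7620
(1,0): Delta=-1.0000 Bond=108.0803
(1,1): Delta=-0.3146 Bond=50.3818
(2,0): Delta=-1.0000 Bond=116.7267
(2,1): Delta=-1.0000 Bond=116.7267
(2,2): Delta=-0.1754 Bond=32.0432
(3,0): Delta=-1.0000 Bond=126.0648
(3,1): Delta=-1.0000 Bond=126.0648
(3,2): Delta=-1.0000 Bond=126.0648
(3,3): Delta=-0.0080 Bond=1.7755
V0=14.2943

No-arbitrage ⇒ martingale measure with p* = (R−d)/(u−d) = 0.7358.
Payoff layer (t=4): V(4,0)=111.6695, V(4,1)=92.8657, V(4,2)=59.6183, V(4,3)=0.8330, V(4,4)=0.0000
(3,0): S=35.4790. Δ = (V_up−V_dn)/(S_up−S_dn) = (92.8657−111.6695)/(43.2843−24.4805) = -1.0000. V = [p*·92.8657 + (1−p*)·111.6695]/1.08 = 90.5858. B = V − Δ·S = 126.0648.
(3,1): S=62.7309. Δ = (V_up−V_dn)/(S_up−S_dn) = (59.6183−92.8657)/(76.5317−43.2843) = -1.0000. V = [p*·59.6183 + (1−p*)·92.8657]/1.08 = 63.3339. B = V − Δ·S = 126.0648.
(3,2): S=110.9156. Δ = (V_up−V_dn)/(S_up−S_dn) = (0.8330−59.6183)/(135.3170−76.5317) = -1.0000. V = [p*·0.8330 + (1−p*)·59.6183]/1.08 = 15.1492. B = V − Δ·S = 126.0648.
(3,3): S=196.1116. Δ = (V_up−V_dn)/(S_up−S_dn) = (0.0000−0.8330)/(239.2561−135.3170) = -0.0080. V = [p*·0.0000 + (1−p*)·0.8330]/1.08 = 0.2037. B = V − Δ·S = 1.7755.
(2,0): S=51.4188. Δ = (V_up−V_dn)/(S_up−S_dn) = (63.3339−90.5858)/(62.7309−35.4790) = -1.0000. V = [p*·63.3339 + (1−p*)·90.5858]/1.08 = 65.3079. B = V − Δ·S = 116.7267.
(2,1): S=90.9144. Δ = (V_up−V_dn)/(S_up−S_dn) = (15.1492−63.3339)/(110.9156−62.7309) = -1.0000. V = [p*·15.1492 + (1−p*)·63.3339]/1.08 = 25.8123. B = V − Δ·S = 116.7267.
(2,2): S=160.7472. Δ = (V_up−V_dn)/(S_up−S_dn) = (0.2037−15.1492)/(196.1116−110.9156) = -0.1754. V = [p*·0.2037 + (1−p*)·15.1492]/1.08 = 3.8441. B = V − Δ·S = 32.0432.
(1,0): S=74.5200. Δ = (V_up−V_dn)/(S_up−S_dn) = (25.8123−65.3079)/(90.9144−51.4188) = -1.0000. V = [p*·25.8123 + (1−p*)·65.3079]/1.08 = 33.5603. B = V − Δ·S = 108.0803.
(1,1): S=131.7600. Δ = (V_up−V_dn)/(S_up−S_dn) = (3.8441−25.8123)/(160.7472−90.9144) = -0.3146. V = [p*·3.8441 + (1−p*)·25.8123]/1.08 = 8.9324. B = V − Δ·S = 50.3818.
(0,0): S=108.0000. Δ = (V_up−V_dn)/(S_up−S_dn) = (8.9324−33.5603)/(131.7600−74.5200) = -0.4303. V = [p*·8.9324 + (1−p*)·33.5603]/1.08 = 14.2943. B = V − Δ·S = 60.7620.
Self-financing check: at every node Δ·S+B equals the discounted successor values.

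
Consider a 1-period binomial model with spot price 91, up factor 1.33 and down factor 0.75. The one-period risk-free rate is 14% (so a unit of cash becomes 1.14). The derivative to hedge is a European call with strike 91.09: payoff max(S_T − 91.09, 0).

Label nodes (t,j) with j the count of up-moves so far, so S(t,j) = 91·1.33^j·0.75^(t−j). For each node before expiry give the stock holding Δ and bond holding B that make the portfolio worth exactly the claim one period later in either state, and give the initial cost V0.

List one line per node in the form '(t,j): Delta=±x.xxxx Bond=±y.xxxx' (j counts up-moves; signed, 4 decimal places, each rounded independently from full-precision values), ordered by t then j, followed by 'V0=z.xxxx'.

No-arbitrage ⇒ martingale measure with p* = (R−d)/(u−d) = 0.6724.
Payoff layer (t=1): V(1,0)=0.0000, V(1,1)=29.9400
  t=0,j=0: stock 91.0000 → up 121.0300 (V=29.9400), down 68.2500 (V=0.0000). Price 17.6597; hedge Δ=0.5673, bond B=-33.9610.
The time-0 hedge costs 17.6597, which is the no-arbitrage price.

(0,0): Delta=0.5673 Bond=-33.9610
V0=17.6597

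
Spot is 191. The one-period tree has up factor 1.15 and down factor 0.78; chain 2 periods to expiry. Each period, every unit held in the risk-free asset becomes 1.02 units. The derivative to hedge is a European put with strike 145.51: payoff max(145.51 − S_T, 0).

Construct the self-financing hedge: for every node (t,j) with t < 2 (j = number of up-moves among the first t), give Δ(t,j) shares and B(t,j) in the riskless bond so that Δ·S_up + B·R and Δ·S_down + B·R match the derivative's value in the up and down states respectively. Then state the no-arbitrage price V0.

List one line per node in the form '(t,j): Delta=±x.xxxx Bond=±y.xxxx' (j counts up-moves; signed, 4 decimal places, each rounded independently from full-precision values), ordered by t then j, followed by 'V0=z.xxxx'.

(0,0): Delta=-0.1428 Bond=30.7601
(1,0): Delta=-0.5316 Bond=89.2990
(1,1): Delta=0.0000 Bond=0.0000
V0=3.4772

Risk-neutral probability p* = (R−d)/(u−d) = (1.02−0.78)/(1.15−0.78) = 0.6486.
Terminal payoffs: V(2,0)=29.3056, V(2,1)=0.0000, V(2,2)=0.0000
  t=1,j=0: stock 148.9800 → up 171.3270 (V=0.0000), down 116.2044 (V=29.3056). Price 10.0947; hedge Δ=-0.5316, bond B=89.2990.
  t=1,j=1: stock 219.6500 → up 252.5975 (V=0.0000), down 171.3270 (V=0.0000). Price 0.0000; hedge Δ=0.0000, bond B=0.0000.
  t=0,j=0: stock 191.0000 → up 219.6500 (V=0.0000), down 148.9800 (V=10.0947). Price 3.4772; hedge Δ=-0.1428, bond B=30.7601.
Check: Δ(0,0)·S0 + B(0,0) = 3.4772 = V0.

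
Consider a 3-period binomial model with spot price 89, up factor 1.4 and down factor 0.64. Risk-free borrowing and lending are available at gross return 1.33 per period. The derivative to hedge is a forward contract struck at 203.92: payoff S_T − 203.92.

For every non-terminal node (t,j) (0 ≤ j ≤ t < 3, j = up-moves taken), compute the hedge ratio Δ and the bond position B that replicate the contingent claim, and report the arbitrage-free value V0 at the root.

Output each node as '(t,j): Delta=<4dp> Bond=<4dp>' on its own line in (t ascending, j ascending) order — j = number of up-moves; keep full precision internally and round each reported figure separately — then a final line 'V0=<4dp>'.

(0,0): Delta=1.0000 Bond=-86.6772
(1,0): Delta=1.0000 Bond=-115.2807
(1,1): Delta=1.0000 Bond=-115.2807
(2,0): Delta=1.0000 Bond=-153.3233
(2,1): Delta=1.0000 Bond=-153.3233
(2,2): Delta=1.0000 Bond=-153.3233
V0=2.3228

No-arbitrage ⇒ martingale measure with p* = (R−d)/(u−d) = 0.9079.
At expiry t=3: V(3,0)=-180.5892, V(3,1)=-152.8838, V(3,2)=-92.2784, V(3,3)=40.2960
  t=2,j=0: stock 36.4544 → up 51.0362 (V=-152.8838), down 23.3308 (V=-180.5892). Price -116.8689; hedge Δ=1.0000, bond B=-153.3233.
  t=2,j=1: stock 79.7440 → up 111.6416 (V=-92.2784), down 51.0362 (V=-152.8838). Price -73.5793; hedge Δ=1.0000, bond B=-153.3233.
  t=2,j=2: stock 174.4400 → up 244.2160 (V=40.2960), down 111.6416 (V=-92.2784). Price 21.1167; hedge Δ=1.0000, bond B=-153.3233.
  t=1,j=0: stock 56.9600 → up 79.7440 (V=-73.5793), down 36.4544 (V=-116.8689). Price -58.3207; hedge Δ=1.0000, bond B=-115.2807.
  t=1,j=1: stock 124.6000 → up 174.4400 (V=21.1167), down 79.7440 (V=-73.5793). Price 9.3193; hedge Δ=1.0000, bond B=-115.2807.
  t=0,j=0: stock 89.0000 → up 124.6000 (V=9.3193), down 56.9600 (V=-58.3207). Price 2.3228; hedge Δ=1.0000, bond B=-86.6772.
The time-0 hedge costs 2.3228, which is the no-arbitrage price.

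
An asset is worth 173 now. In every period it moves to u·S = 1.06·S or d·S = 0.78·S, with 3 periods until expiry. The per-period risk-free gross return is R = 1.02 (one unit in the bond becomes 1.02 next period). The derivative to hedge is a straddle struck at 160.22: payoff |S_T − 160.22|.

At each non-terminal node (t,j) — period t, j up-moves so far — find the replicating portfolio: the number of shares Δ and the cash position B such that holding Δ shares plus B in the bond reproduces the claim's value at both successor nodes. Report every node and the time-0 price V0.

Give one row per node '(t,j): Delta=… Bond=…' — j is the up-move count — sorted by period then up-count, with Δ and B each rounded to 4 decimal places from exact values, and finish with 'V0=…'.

Risk-neutral probability p* = (R−d)/(u−d) = (1.02−0.78)/(1.06−0.78) = 0.8571.
Terminal values V(3,·): V(3,0)=78.1225, V(3,1)=48.6516, V(3,2)=8.6014, V(3,3)=45.8258
(2,0): S=105.2532. Δ = (V_up−V_dn)/(S_up−S_dn) = (48.6516−78.1225)/(111.5684−82.0975) = -1.0000. V = [p*·48.6516 + (1−p*)·78.1225]/1.02 = 51.8252. B = V − Δ·S = 157.0784.
(2,1): S=143.0364. Δ = (V_up−V_dn)/(S_up−S_dn) = (8.6014−48.6516)/(151.6186−111.5684) = -1.0000. V = [p*·8.6014 + (1−p*)·48.6516]/1.02 = 14.0420. B = V − Δ·S = 157.0784.
(2,2): S=194.3828. Δ = (V_up−V_dn)/(S_up−S_dn) = (45.8258−8.6014)/(206.0458−151.6186) = 0.6839. V = [p*·45.8258 + (1−p*)·8.6014]/1.02 = 39.7137. B = V − Δ·S = -93.2304.
(1,0): S=134.9400. Δ = (V_up−V_dn)/(S_up−S_dn) = (14.0420−51.8252)/(143.0364−105.2532) = -1.0000. V = [p*·14.0420 + (1−p*)·51.8252]/1.02 = 19.0585. B = V − Δ·S = 153.9985.
(1,1): S=183.3800. Δ = (V_up−V_dn)/(S_up−S_dn) = (39.7137−14.0420)/(194.3828−143.0364) = 0.5000. V = [p*·39.7137 + (1−p*)·14.0420]/1.02 = 35.3396. B = V − Δ·S = -56.3451.
(0,0): S=173.0000. Δ = (V_up−V_dn)/(S_up−S_dn) = (35.3396−19.0585)/(183.3800−134.9400) = 0.3361. V = [p*·35.3396 + (1−p*)·19.0585]/1.02 = 32.3664. B = V − Δ·S = -25.7804.
Each (Δ,B) replicates both successor values, so the strategy is self-financing and V0 is arbitrage-free.

(0,0): Delta=0.3361 Bond=-25.7804
(1,0): Delta=-1.0000 Bond=153.9985
(1,1): Delta=0.5000 Bond=-56.3451
(2,0): Delta=-1.0000 Bond=157.0784
(2,1): Delta=-1.0000 Bond=157.0784
(2,2): Delta=0.6839 Bond=-93.2304
V0=32.3664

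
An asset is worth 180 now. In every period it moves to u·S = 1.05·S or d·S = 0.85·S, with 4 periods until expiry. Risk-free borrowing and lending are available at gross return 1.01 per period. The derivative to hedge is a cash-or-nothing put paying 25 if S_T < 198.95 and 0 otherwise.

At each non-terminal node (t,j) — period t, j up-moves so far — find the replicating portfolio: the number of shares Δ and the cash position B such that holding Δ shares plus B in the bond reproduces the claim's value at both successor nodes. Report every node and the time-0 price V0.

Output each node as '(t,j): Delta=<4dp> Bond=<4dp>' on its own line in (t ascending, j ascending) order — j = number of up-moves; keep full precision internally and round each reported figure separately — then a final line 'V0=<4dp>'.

No-arbitrage ⇒ martingale measure with p* = (R−d)/(u−d) = 0.8000.
Payoff layer (t=4): V(4,0)=25.0000, V(4,1)=25.0000, V(4,2)=25.0000, V(4,3)=25.0000, V(4,4)=0.0000
  t=3,j=0: stock 110.5425 → up 116.0696 (V=25.0000), down 93.9611 (V=25.0000). Price 24.7525; hedge Δ=0.0000, bond B=24.7525.
  t=3,j=1: stock 136.5525 → up 143.3801 (V=25.0000), down 116.0696 (V=25.0000). Price 24.7525; hedge Δ=0.0000, bond B=24.7525.
  t=3,j=2: stock 168.6825 → up 177.1166 (V=25.0000), down 143.3801 (V=25.0000). Price 24.7525; hedge Δ=0.0000, bond B=24.7525.
  t=3,j=3: stock 208.3725 → up 218.7911 (V=0.0000), down 177.1166 (V=25.0000). Price 4.9505; hedge Δ=-0.5999, bond B=129.9505.
  t=2,j=0: stock 130.0500 → up 136.5525 (V=24.7525), down 110.5425 (V=24.7525). Price 24.5074; hedge Δ=0.0000, bond B=24.5074.
  t=2,j=1: stock 160.6500 → up 168.6825 (V=24.7525), down 136.5525 (V=24.7525). Price 24.5074; hedge Δ=0.0000, bond B=24.5074.
  t=2,j=2: stock 198.4500 → up 208.3725 (V=4.9505), down 168.6825 (V=24.7525). Price 8.8227; hedge Δ=-0.4989, bond B=107.8326.
  t=1,j=0: stock 153.0000 → up 160.6500 (V=24.5074), down 130.0500 (V=24.5074). Price 24.2648; hedge Δ=0.0000, bond B=24.2648.
  t=1,j=1: stock 189.0000 → up 198.4500 (V=8.8227), down 160.6500 (V=24.5074). Price 11.8412; hedge Δ=-0.4149, bond B=90.2649.
  t=0,j=0: stock 180.0000 → up 189.0000 (V=11.8412), down 153.0000 (V=24.2648). Price 14.1841; hedge Δ=-0.3451, bond B=76.3018.
The time-0 hedge costs 14.1841, which is the no-arbitrage price.

(0,0): Delta=-0.3451 Bond=76.3018
(1,0): Delta=0.0000 Bond=24.2648
(1,1): Delta=-0.4149 Bond=90.2649
(2,0): Delta=0.0000 Bond=24.5074
(2,1): Delta=0.0000 Bond=24.5074
(2,2): Delta=-0.4989 Bond=107.8326
(3,0): Delta=0.0000 Bond=24.7525
(3,1): Delta=0.0000 Bond=24.7525
(3,2): Delta=0.0000 Bond=24.7525
(3,3): Delta=-0.5999 Bond=129.9505
V0=14.1841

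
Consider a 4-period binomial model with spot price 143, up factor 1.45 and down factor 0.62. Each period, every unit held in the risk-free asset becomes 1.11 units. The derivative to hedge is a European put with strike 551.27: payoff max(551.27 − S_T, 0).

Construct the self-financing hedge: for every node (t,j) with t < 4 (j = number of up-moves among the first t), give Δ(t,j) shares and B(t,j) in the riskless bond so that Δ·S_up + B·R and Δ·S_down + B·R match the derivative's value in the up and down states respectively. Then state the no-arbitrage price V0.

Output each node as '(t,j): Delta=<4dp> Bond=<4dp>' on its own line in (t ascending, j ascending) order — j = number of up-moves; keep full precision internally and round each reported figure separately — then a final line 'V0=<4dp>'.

(0,0): Delta=-0.8975 Bond=354.9517
(1,0): Delta=-1.0000 Bond=403.0839
(1,1): Delta=-0.8671 Bond=387.6907
(2,0): Delta=-1.0000 Bond=447.4231
(2,1): Delta=-1.0000 Bond=447.4231
(2,2): Delta=-0.8277 Bond=418.4809
(3,0): Delta=-1.0000 Bond=496.6396
(3,1): Delta=-1.0000 Bond=496.6396
(3,2): Delta=-1.0000 Bond=496.6396
(3,3): Delta=-0.7765 Bond=442.2223
V0=226.6090

Under the risk-neutral measure, an up-move has probability p* = (R−d)/(u−d) = 0.5904 and values discount at R = 1.11.
Payoff layer (t=4): V(4,0)=530.1398, V(4,1)=501.8527, V(4,2)=435.6973, V(4,3)=280.9789, V(4,4)=0.0000
Node (3,0) S=34.0809: V=(p*·501.8527+(1−p*)·530.1398)/1.11=462.5587; Δ=(501.8527−530.1398)/(49.4173−21.1302)=-1.0000; B=V−Δ·S=496.6396
Node (3,1) S=79.7053: V=(p*·435.6973+(1−p*)·501.8527)/1.11=416.9343; Δ=(435.6973−501.8527)/(115.5727−49.4173)=-1.0000; B=V−Δ·S=496.6396
Node (3,2) S=186.4077: V=(p*·280.9789+(1−p*)·435.6973)/1.11=310.2320; Δ=(280.9789−435.6973)/(270.2911−115.5727)=-1.0000; B=V−Δ·S=496.6396
Node (3,3) S=435.9534: V=(p*·0.0000+(1−p*)·280.9789)/1.11=103.6935; Δ=(0.0000−280.9789)/(632.1324−270.2911)=-0.7765; B=V−Δ·S=442.2223
Node (2,0) S=54.9692: V=(p*·416.9343+(1−p*)·462.5587)/1.11=392.4539; Δ=(416.9343−462.5587)/(79.7053−34.0809)=-1.0000; B=V−Δ·S=447.4231
Node (2,1) S=128.5570: V=(p*·310.2320+(1−p*)·416.9343)/1.11=318.8661; Δ=(310.2320−416.9343)/(186.4076−79.7053)=-1.0000; B=V−Δ·S=447.4231
Node (2,2) S=300.6575: V=(p*·103.6935+(1−p*)·310.2320)/1.11=169.6393; Δ=(103.6935−310.2320)/(435.9534−186.4077)=-0.8277; B=V−Δ·S=418.4809
Node (1,0) S=88.6600: V=(p*·318.8661+(1−p*)·392.4539)/1.11=314.4239; Δ=(318.8661−392.4539)/(128.5570−54.9692)=-1.0000; B=V−Δ·S=403.0839
Node (1,1) S=207.3500: V=(p*·169.6393+(1−p*)·318.8661)/1.11=207.8994; Δ=(169.6393−318.8661)/(300.6575−128.5570)=-0.8671; B=V−Δ·S=387.6907
Node (0,0) S=143.0000: V=(p*·207.8994+(1−p*)·314.4239)/1.11=226.6090; Δ=(207.8994−314.4239)/(207.3500−88.6600)=-0.8975; B=V−Δ·S=354.9517
Check: Δ(0,0)·S0 + B(0,0) = 226.6090 = V0.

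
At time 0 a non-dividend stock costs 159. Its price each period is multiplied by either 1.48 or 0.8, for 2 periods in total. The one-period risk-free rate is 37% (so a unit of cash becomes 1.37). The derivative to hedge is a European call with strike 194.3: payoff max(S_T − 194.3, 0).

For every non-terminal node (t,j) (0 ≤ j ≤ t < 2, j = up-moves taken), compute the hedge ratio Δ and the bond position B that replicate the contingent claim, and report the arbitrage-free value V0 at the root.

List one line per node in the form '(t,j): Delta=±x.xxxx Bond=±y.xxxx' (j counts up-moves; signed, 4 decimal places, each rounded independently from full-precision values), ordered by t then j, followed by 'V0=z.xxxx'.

(0,0): Delta=0.8713 Bond=-80.9007
(1,0): Delta=0.0000 Bond=0.0000
(1,1): Delta=0.9622 Bond=-132.2229
V0=57.6417

Since d<R<u, set p* = (R−d)/(u−d) = 0.8382; price each node as the discounted p*-expectation of its children.
Payoff layer (t=2): V(2,0)=0.0000, V(2,1)=0.0000, V(2,2)=153.9736
(1,0): S=127.2000. Δ = (V_up−V_dn)/(S_up−S_dn) = (0.0000−0.0000)/(188.2560−101.7600) = 0.0000. V = [p*·0.0000 + (1−p*)·0.0000]/1.37 = 0.0000. B = V − Δ·S = 0.0000.
(1,1): S=235.3200. Δ = (V_up−V_dn)/(S_up−S_dn) = (153.9736−0.0000)/(348.2736−188.2560) = 0.9622. V = [p*·153.9736 + (1−p*)·0.0000]/1.37 = 94.2088. B = V − Δ·S = -132.2229.
(0,0): S=159.0000. Δ = (V_up−V_dn)/(S_up−S_dn) = (94.2088−0.0000)/(235.3200−127.2000) = 0.8713. V = [p*·94.2088 + (1−p*)·0.0000]/1.37 = 57.6417. B = V − Δ·S = -80.9007.
Each (Δ,B) replicates both successor values, so the strategy is self-financing and V0 is arbitrage-free.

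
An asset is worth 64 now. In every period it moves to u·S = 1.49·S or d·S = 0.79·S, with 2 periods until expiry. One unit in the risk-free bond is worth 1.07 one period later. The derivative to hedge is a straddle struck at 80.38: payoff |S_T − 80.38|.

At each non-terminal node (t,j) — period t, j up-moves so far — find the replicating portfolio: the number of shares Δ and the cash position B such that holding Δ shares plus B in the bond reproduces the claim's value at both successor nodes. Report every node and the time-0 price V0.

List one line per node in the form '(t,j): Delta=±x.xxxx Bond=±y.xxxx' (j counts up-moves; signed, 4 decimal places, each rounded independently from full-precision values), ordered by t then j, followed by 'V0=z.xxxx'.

The replicating-portfolio and risk-neutral prices coincide; use p* = (1.07−0.79)/(1.49−0.79) = 0.4000 for the latter.
Terminal values V(2,·): V(2,0)=40.4376, V(2,1)=5.0456, V(2,2)=61.7064
Node (1,0) S=50.5600: V=(p*·5.0456+(1−p*)·40.4376)/1.07=24.5615; Δ=(5.0456−40.4376)/(75.3344−39.9424)=-1.0000; B=V−Δ·S=75.1215
Node (1,1) S=95.3600: V=(p*·61.7064+(1−p*)·5.0456)/1.07=25.8971; Δ=(61.7064−5.0456)/(142.0864−75.3344)=0.8488; B=V−Δ·S=-55.0469
Node (0,0) S=64.0000: V=(p*·25.8971+(1−p*)·24.5615)/1.07=23.4540; Δ=(25.8971−24.5615)/(95.3600−50.5600)=0.0298; B=V−Δ·S=21.5459
Each (Δ,B) replicates both successor values, so the strategy is self-financing and V0 is arbitrage-free.

(0,0): Delta=0.0298 Bond=21.5459
(1,0): Delta=-1.0000 Bond=75.1215
(1,1): Delta=0.8488 Bond=-55.0469
V0=23.4540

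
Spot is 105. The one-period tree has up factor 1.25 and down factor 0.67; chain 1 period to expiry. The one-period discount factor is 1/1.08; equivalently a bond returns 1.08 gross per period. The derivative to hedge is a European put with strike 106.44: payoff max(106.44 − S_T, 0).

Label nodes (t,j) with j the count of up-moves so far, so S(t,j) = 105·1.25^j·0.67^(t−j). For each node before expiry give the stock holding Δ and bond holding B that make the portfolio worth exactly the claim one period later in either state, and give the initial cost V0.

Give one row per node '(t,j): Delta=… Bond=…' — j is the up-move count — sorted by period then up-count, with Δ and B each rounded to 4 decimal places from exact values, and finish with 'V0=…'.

(0,0): Delta=-0.5926 Bond=72.0187
V0=9.7945

Since d<R<u, set p* = (R−d)/(u−d) = 0.7069; price each node as the discounted p*-expectation of its children.
At expiry t=1: V(1,0)=36.0900, V(1,1)=0.0000
Node (0,0) S=105.0000: V=(p*·0.0000+(1−p*)·36.0900)/1.08=9.7945; Δ=(0.0000−36.0900)/(131.2500−70.3500)=-0.5926; B=V−Δ·S=72.0187
Root portfolio cost Δ·105+B reproduces V0=9.7945.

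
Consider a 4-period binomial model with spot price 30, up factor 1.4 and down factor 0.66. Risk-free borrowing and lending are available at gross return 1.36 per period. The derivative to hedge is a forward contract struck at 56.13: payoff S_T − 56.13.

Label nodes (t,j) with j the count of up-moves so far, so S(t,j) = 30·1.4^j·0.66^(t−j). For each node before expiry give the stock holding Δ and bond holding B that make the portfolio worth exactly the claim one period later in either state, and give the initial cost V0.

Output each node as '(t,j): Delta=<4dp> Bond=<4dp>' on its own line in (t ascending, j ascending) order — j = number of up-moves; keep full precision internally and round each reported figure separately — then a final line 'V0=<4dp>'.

Under the risk-neutral measure, an up-move has probability p* = (R−d)/(u−d) = 0.9459 and values discount at R = 1.36.
At expiry t=4: V(4,0)=-50.4376, V(4,1)=-44.0552, V(4,2)=-30.5167, V(4,3)=-1.7988, V(4,4)=59.1180
(3,0): S=8.6249. Δ = (V_up−V_dn)/(S_up−S_dn) = (-44.0552−-50.4376)/(12.0748−5.6924) = 1.0000. V = [p*·-44.0552 + (1−p*)·-50.4376]/1.36 = -32.6472. B = V − Δ·S = -41.2721.
(3,1): S=18.2952. Δ = (V_up−V_dn)/(S_up−S_dn) = (-30.5167−-44.0552)/(25.6133−12.0748) = 1.0000. V = [p*·-30.5167 + (1−p*)·-44.0552]/1.36 = -22.9769. B = V − Δ·S = -41.2721.
(3,2): S=38.8080. Δ = (V_up−V_dn)/(S_up−S_dn) = (-1.7988−-30.5167)/(54.3312−25.6133) = 1.0000. V = [p*·-1.7988 + (1−p*)·-30.5167]/1.36 = -2.4641. B = V − Δ·S = -41.2721.
(3,3): S=82.3200. Δ = (V_up−V_dn)/(S_up−S_dn) = (59.1180−-1.7988)/(115.2480−54.3312) = 1.0000. V = [p*·59.1180 + (1−p*)·-1.7988]/1.36 = 41.0479. B = V − Δ·S = -41.2721.
(2,0): S=13.0680. Δ = (V_up−V_dn)/(S_up−S_dn) = (-22.9769−-32.6472)/(18.2952−8.6249) = 1.0000. V = [p*·-22.9769 + (1−p*)·-32.6472]/1.36 = -17.2791. B = V − Δ·S = -30.3471.
(2,1): S=27.7200. Δ = (V_up−V_dn)/(S_up−S_dn) = (-2.4641−-22.9769)/(38.8080−18.2952) = 1.0000. V = [p*·-2.4641 + (1−p*)·-22.9769]/1.36 = -2.6271. B = V − Δ·S = -30.3471.
(2,2): S=58.8000. Δ = (V_up−V_dn)/(S_up−S_dn) = (41.0479−-2.4641)/(82.3200−38.8080) = 1.0000. V = [p*·41.0479 + (1−p*)·-2.4641]/1.36 = 28.4529. B = V − Δ·S = -30.3471.
(1,0): S=19.8000. Δ = (V_up−V_dn)/(S_up−S_dn) = (-2.6271−-17.2791)/(27.7200−13.0680) = 1.0000. V = [p*·-2.6271 + (1−p*)·-17.2791]/1.36 = -2.5140. B = V − Δ·S = -22.3140.
(1,1): S=42.0000. Δ = (V_up−V_dn)/(S_up−S_dn) = (28.4529−-2.6271)/(58.8000−27.7200) = 1.0000. V = [p*·28.4529 + (1−p*)·-2.6271]/1.36 = 19.6860. B = V − Δ·S = -22.3140.
(0,0): S=30.0000. Δ = (V_up−V_dn)/(S_up−S_dn) = (19.6860−-2.5140)/(42.0000−19.8000) = 1.0000. V = [p*·19.6860 + (1−p*)·-2.5140]/1.36 = 13.5926. B = V − Δ·S = -16.4074.
Root portfolio cost Δ·30+B reproduces V0=13.5926.

(0,0): Delta=1.0000 Bond=-16.4074
(1,0): Delta=1.0000 Bond=-22.3140
(1,1): Delta=1.0000 Bond=-22.3140
(2,0): Delta=1.0000 Bond=-30.3471
(2,1): Delta=1.0000 Bond=-30.3471
(2,2): Delta=1.0000 Bond=-30.3471
(3,0): Delta=1.0000 Bond=-41.2721
(3,1): Delta=1.0000 Bond=-41.2721
(3,2): Delta=1.0000 Bond=-41.2721
(3,3): Delta=1.0000 Bond=-41.2721
V0=13.5926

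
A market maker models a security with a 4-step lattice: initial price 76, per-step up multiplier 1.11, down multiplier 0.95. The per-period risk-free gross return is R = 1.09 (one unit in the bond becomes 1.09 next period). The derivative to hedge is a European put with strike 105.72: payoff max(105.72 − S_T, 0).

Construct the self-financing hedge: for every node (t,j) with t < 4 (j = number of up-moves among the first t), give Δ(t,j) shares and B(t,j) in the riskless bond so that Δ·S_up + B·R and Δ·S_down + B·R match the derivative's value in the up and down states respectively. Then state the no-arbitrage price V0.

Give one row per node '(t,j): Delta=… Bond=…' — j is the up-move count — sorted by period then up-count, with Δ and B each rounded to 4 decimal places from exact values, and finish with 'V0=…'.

Under the risk-neutral measure, an up-move has probability p* = (R−d)/(u−d) = 0.8750 and values discount at R = 1.09.
Payoff layer (t=4): V(4,0)=43.8175, V(4,1)=33.3918, V(4,2)=21.2103, V(4,3)=6.9770, V(4,4)=0.0000
(3,0): S=65.1605. Δ = (V_up−V_dn)/(S_up−S_dn) = (33.3918−43.8175)/(72.3282−61.9025) = -1.0000. V = [p*·33.3918 + (1−p*)·43.8175]/1.09 = 31.8303. B = V − Δ·S = 96.9908.
(3,1): S=76.1349. Δ = (V_up−V_dn)/(S_up−S_dn) = (21.2103−33.3918)/(84.5097−72.3282) = -1.0000. V = [p*·21.2103 + (1−p*)·33.3918]/1.09 = 20.8559. B = V − Δ·S = 96.9908.
(3,2): S=88.9576. Δ = (V_up−V_dn)/(S_up−S_dn) = (6.9770−21.2103)/(98.7430−84.5097) = -1.0000. V = [p*·6.9770 + (1−p*)·21.2103]/1.09 = 8.0332. B = V − Δ·S = 96.9908.
(3,3): S=103.9400. Δ = (V_up−V_dn)/(S_up−S_dn) = (0.0000−6.9770)/(115.3734−98.7430) = -0.4195. V = [p*·0.0000 + (1−p*)·6.9770]/1.09 = 0.8001. B = V − Δ·S = 44.4066.
(2,0): S=68.5900. Δ = (V_up−V_dn)/(S_up−S_dn) = (20.8559−31.8303)/(76.1349−65.1605) = -1.0000. V = [p*·20.8559 + (1−p*)·31.8303]/1.09 = 20.3924. B = V − Δ·S = 88.9824.
(2,1): S=80.1420. Δ = (V_up−V_dn)/(S_up−S_dn) = (8.0332−20.8559)/(88.9576−76.1349) = -1.0000. V = [p*·8.0332 + (1−p*)·20.8559]/1.09 = 8.8404. B = V − Δ·S = 88.9824.
(2,2): S=93.6396. Δ = (V_up−V_dn)/(S_up−S_dn) = (0.8001−8.0332)/(103.9400−88.9576) = -0.4828. V = [p*·0.8001 + (1−p*)·8.0332]/1.09 = 1.5635. B = V − Δ·S = 46.7703.
(1,0): S=72.2000. Δ = (V_up−V_dn)/(S_up−S_dn) = (8.8404−20.3924)/(80.1420−68.5900) = -1.0000. V = [p*·8.8404 + (1−p*)·20.3924]/1.09 = 9.4352. B = V − Δ·S = 81.6352.
(1,1): S=84.3600. Δ = (V_up−V_dn)/(S_up−S_dn) = (1.5635−8.8404)/(93.6396−80.1420) = -0.5391. V = [p*·1.5635 + (1−p*)·8.8404]/1.09 = 2.2689. B = V − Δ·S = 47.7494.
(0,0): S=76.0000. Δ = (V_up−V_dn)/(S_up−S_dn) = (2.2689−9.4352)/(84.3600−72.2000) = -0.5893. V = [p*·2.2689 + (1−p*)·9.4352]/1.09 = 2.9034. B = V − Δ·S = 47.6928.
Each (Δ,B) replicates both successor values, so the strategy is self-financing and V0 is arbitrage-free.

(0,0): Delta=-0.5893 Bond=47.6928
(1,0): Delta=-1.0000 Bond=81.6352
(1,1): Delta=-0.5391 Bond=47.7494
(2,0): Delta=-1.0000 Bond=88.9824
(2,1): Delta=-1.0000 Bond=88.9824
(2,2): Delta=-0.4828 Bond=46.7703
(3,0): Delta=-1.0000 Bond=96.9908
(3,1): Delta=-1.0000 Bond=96.9908
(3,2): Delta=-1.0000 Bond=96.9908
(3,3): Delta=-0.4195 Bond=44.4066
V0=2.9034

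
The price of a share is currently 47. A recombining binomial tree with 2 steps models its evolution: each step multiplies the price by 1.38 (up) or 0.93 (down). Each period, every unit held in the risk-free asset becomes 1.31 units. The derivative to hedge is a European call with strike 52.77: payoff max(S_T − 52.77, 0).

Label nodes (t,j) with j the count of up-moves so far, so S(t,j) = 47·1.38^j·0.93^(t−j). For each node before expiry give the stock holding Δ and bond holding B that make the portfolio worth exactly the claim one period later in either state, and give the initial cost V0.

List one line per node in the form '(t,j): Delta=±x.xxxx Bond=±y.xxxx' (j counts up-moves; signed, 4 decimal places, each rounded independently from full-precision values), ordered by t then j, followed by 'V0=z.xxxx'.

No-arbitrage ⇒ martingale measure with p* = (R−d)/(u−d) = 0.8444.
Payoff layer (t=2): V(2,0)=0.0000, V(2,1)=7.5498, V(2,2)=36.7368
(1,0): S=43.7100. Δ = (V_up−V_dn)/(S_up−S_dn) = (7.5498−0.0000)/(60.3198−40.6503) = 0.3838. V = [p*·7.5498 + (1−p*)·0.0000]/1.31 = 4.8667. B = V − Δ·S = -11.9106.
(1,1): S=64.8600. Δ = (V_up−V_dn)/(S_up−S_dn) = (36.7368−7.5498)/(89.5068−60.3198) = 1.0000. V = [p*·36.7368 + (1−p*)·7.5498]/1.31 = 24.5776. B = V − Δ·S = -40.2824.
(0,0): S=47.0000. Δ = (V_up−V_dn)/(S_up−S_dn) = (24.5776−4.8667)/(64.8600−43.7100) = 0.9320. V = [p*·24.5776 + (1−p*)·4.8667]/1.31 = 16.4209. B = V − Δ·S = -27.3810.
Check: Δ(0,0)·S0 + B(0,0) = 16.4209 = V0.

(0,0): Delta=0.9320 Bond=-27.3810
(1,0): Delta=0.3838 Bond=-11.9106
(1,1): Delta=1.0000 Bond=-40.2824
V0=16.4209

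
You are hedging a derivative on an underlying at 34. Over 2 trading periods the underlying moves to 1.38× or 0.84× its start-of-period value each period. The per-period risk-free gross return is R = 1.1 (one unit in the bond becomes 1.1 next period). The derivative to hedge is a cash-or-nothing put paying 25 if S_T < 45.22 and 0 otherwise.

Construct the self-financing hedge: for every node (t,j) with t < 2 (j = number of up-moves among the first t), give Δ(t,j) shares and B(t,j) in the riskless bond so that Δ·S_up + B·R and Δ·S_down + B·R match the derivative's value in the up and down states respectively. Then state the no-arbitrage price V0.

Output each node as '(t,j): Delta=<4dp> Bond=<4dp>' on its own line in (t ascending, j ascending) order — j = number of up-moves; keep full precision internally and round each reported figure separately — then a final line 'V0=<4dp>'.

(0,0): Delta=-0.5960 Bond=36.1358
(1,0): Delta=0.0000 Bond=22.7273
(1,1): Delta=-0.9867 Bond=58.0808
V0=15.8714

The replicating-portfolio and risk-neutral prices coincide; use p* = (1.1−0.84)/(1.38−0.84) = 0.4815 for the latter.
Terminal payoffs: V(2,0)=25.0000, V(2,1)=25.0000, V(2,2)=0.0000
  t=1,j=0: stock 28.5600 → up 39.4128 (V=25.0000), down 23.9904 (V=25.0000). Price 22.7273; hedge Δ=0.0000, bond B=22.7273.
  t=1,j=1: stock 46.9200 → up 64.7496 (V=0.0000), down 39.4128 (V=25.0000). Price 11.7845; hedge Δ=-0.9867, bond B=58.0808.
  t=0,j=0: stock 34.0000 → up 46.9200 (V=11.7845), down 28.5600 (V=22.7273). Price 15.8714; hedge Δ=-0.5960, bond B=36.1358.
Self-financing check: at every node Δ·S+B equals the discounted successor values.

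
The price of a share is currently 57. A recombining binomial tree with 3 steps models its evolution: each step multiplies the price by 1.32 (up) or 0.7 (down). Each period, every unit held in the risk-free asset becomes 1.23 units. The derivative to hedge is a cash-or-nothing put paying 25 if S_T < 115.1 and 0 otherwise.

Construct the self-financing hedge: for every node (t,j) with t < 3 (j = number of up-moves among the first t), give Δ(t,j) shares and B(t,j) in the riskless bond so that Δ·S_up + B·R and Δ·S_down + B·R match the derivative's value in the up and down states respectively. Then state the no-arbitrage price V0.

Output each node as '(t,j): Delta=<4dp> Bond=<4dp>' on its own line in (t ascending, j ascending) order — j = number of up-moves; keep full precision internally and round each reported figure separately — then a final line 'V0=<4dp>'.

(0,0): Delta=-0.3417 Bond=24.5187
(1,0): Delta=0.0000 Bond=16.5246
(1,1): Delta=-0.3725 Bond=32.4731
(2,0): Delta=0.0000 Bond=20.3252
(2,1): Delta=0.0000 Bond=20.3252
(2,2): Delta=-0.4060 Bond=43.2730
V0=5.0424

The replicating-portfolio and risk-neutral prices coincide; use p* = (1.23−0.7)/(1.32−0.7) = 0.8548 for the latter.
Terminal values V(3,·): V(3,0)=25.0000, V(3,1)=25.0000, V(3,2)=25.0000, V(3,3)=0.0000
(2,0): S=27.9300. Δ = (V_up−V_dn)/(S_up−S_dn) = (25.0000−25.0000)/(36.8676−19.5510) = 0.0000. V = [p*·25.0000 + (1−p*)·25.0000]/1.23 = 20.3252. B = V − Δ·S = 20.3252.
(2,1): S=52.6680. Δ = (V_up−V_dn)/(S_up−S_dn) = (25.0000−25.0000)/(69.5218−36.8676) = 0.0000. V = [p*·25.0000 + (1−p*)·25.0000]/1.23 = 20.3252. B = V − Δ·S = 20.3252.
(2,2): S=99.3168. Δ = (V_up−V_dn)/(S_up−S_dn) = (0.0000−25.0000)/(131.0982−69.5218) = -0.4060. V = [p*·0.0000 + (1−p*)·25.0000]/1.23 = 2.9504. B = V − Δ·S = 43.2730.
(1,0): S=39.9000. Δ = (V_up−V_dn)/(S_up−S_dn) = (20.3252−20.3252)/(52.6680−27.9300) = 0.0000. V = [p*·20.3252 + (1−p*)·20.3252]/1.23 = 16.5246. B = V − Δ·S = 16.5246.
(1,1): S=75.2400. Δ = (V_up−V_dn)/(S_up−S_dn) = (2.9504−20.3252)/(99.3168−52.6680) = -0.3725. V = [p*·2.9504 + (1−p*)·20.3252]/1.23 = 4.4492. B = V − Δ·S = 32.4731.
(0,0): S=57.0000. Δ = (V_up−V_dn)/(S_up−S_dn) = (4.4492−16.5246)/(75.2400−39.9000) = -0.3417. V = [p*·4.4492 + (1−p*)·16.5246]/1.23 = 5.0424. B = V − Δ·S = 24.5187.
Self-financing check: at every node Δ·S+B equals the discounted successor values.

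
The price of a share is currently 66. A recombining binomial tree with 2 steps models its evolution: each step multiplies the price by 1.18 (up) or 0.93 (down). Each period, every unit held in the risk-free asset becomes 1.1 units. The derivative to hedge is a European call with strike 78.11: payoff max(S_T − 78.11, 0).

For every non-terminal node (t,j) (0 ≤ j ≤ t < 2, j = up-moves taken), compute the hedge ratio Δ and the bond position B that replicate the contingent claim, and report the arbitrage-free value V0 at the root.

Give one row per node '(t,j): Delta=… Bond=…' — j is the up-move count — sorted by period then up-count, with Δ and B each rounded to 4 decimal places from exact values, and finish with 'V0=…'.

(0,0): Delta=0.5166 Bond=-28.8257
(1,0): Delta=0.0000 Bond=0.0000
(1,1): Delta=0.7082 Bond=-46.6299
V0=5.2692

Under the risk-neutral measure, an up-move has probability p* = (R−d)/(u−d) = 0.6800 and values discount at R = 1.1.
Terminal payoffs: V(2,0)=0.0000, V(2,1)=0.0000, V(2,2)=13.7884
Node (1,0) S=61.3800: V=(p*·0.0000+(1−p*)·0.0000)/1.1=0.0000; Δ=(0.0000−0.0000)/(72.4284−57.0834)=0.0000; B=V−Δ·S=0.0000
Node (1,1) S=77.8800: V=(p*·13.7884+(1−p*)·0.0000)/1.1=8.5237; Δ=(13.7884−0.0000)/(91.8984−72.4284)=0.7082; B=V−Δ·S=-46.6299
Node (0,0) S=66.0000: V=(p*·8.5237+(1−p*)·0.0000)/1.1=5.2692; Δ=(8.5237−0.0000)/(77.8800−61.3800)=0.5166; B=V−Δ·S=-28.8257
Each (Δ,B) replicates both successor values, so the strategy is self-financing and V0 is arbitrage-free.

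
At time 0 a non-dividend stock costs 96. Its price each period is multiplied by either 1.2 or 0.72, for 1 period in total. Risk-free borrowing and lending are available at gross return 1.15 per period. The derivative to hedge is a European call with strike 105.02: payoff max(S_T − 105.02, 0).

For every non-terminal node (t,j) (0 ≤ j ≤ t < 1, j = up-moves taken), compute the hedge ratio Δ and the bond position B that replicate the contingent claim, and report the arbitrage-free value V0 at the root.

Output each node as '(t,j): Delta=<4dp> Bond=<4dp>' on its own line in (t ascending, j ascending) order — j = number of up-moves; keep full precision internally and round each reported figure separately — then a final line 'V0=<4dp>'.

The replicating-portfolio and risk-neutral prices coincide; use p* = (1.15−0.72)/(1.2−0.72) = 0.8958 for the latter.
At expiry t=1: V(1,0)=0.0000, V(1,1)=10.1800
(0,0): S=96.0000. Δ = (V_up−V_dn)/(S_up−S_dn) = (10.1800−0.0000)/(115.2000−69.1200) = 0.2209. V = [p*·10.1800 + (1−p*)·0.0000]/1.15 = 7.9301. B = V − Δ·S = -13.2783.
Check: Δ(0,0)·S0 + B(0,0) = 7.9301 = V0.

(0,0): Delta=0.2209 Bond=-13.2783
V0=7.9301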